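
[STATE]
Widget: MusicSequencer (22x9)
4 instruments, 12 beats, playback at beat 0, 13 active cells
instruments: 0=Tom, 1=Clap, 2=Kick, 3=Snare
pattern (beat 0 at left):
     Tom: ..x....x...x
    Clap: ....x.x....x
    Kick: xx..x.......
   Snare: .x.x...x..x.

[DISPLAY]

      ▼12345678901    
   Tom··█····█···█    
  Clap····█·█····█    
  Kick██··█·······    
 Snare·█·█···█··█·    
                      
                      
                      
                      


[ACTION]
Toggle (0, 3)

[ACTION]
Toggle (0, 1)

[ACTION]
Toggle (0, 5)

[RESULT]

      ▼12345678901    
   Tom·███·█·█···█    
  Clap····█·█····█    
  Kick██··█·······    
 Snare·█·█···█··█·    
                      
                      
                      
                      


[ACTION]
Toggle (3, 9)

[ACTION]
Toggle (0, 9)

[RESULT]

      ▼12345678901    
   Tom·███·█·█·█·█    
  Clap····█·█····█    
  Kick██··█·······    
 Snare·█·█···█·██·    
                      
                      
                      
                      


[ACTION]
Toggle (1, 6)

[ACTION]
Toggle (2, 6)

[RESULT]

      ▼12345678901    
   Tom·███·█·█·█·█    
  Clap····█······█    
  Kick██··█·█·····    
 Snare·█·█···█·██·    
                      
                      
                      
                      


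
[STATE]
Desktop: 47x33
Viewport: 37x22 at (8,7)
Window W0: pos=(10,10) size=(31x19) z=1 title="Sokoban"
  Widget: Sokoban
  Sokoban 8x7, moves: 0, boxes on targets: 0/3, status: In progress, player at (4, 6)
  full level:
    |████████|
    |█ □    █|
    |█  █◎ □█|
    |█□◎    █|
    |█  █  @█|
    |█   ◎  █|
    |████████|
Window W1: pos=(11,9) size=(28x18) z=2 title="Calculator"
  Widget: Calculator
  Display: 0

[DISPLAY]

                                     
                                     
   ┏━━━━━━━━━━━━━━━━━━━━━━━━━━┓      
  ┏┃ Calculator               ┃━┓    
  ┃┠──────────────────────────┨ ┃    
  ┠┃                         0┃─┨    
  ┃┃┌───┬───┬───┬───┐         ┃ ┃    
  ┃┃│ 7 │ 8 │ 9 │ ÷ │         ┃ ┃    
  ┃┃├───┼───┼───┼───┤         ┃ ┃    
  ┃┃│ 4 │ 5 │ 6 │ × │         ┃ ┃    
  ┃┃├───┼───┼───┼───┤         ┃ ┃    
  ┃┃│ 1 │ 2 │ 3 │ - │         ┃ ┃    
  ┃┃├───┼───┼───┼───┤         ┃ ┃    
  ┃┃│ 0 │ . │ = │ + │         ┃ ┃    
  ┃┃├───┼───┼───┼───┤         ┃ ┃    
  ┃┃│ C │ MC│ MR│ M+│         ┃ ┃    
  ┃┃└───┴───┴───┴───┘         ┃ ┃    
  ┃┃                          ┃ ┃    
  ┃┃                          ┃ ┃    
  ┃┗━━━━━━━━━━━━━━━━━━━━━━━━━━┛ ┃    
  ┃                             ┃    
  ┗━━━━━━━━━━━━━━━━━━━━━━━━━━━━━┛    


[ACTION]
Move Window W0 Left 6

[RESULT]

                                     
                                     
   ┏━━━━━━━━━━━━━━━━━━━━━━━━━━┓      
━━━┃ Calculator               ┃      
kob┠──────────────────────────┨      
───┃                         0┃      
███┃┌───┬───┬───┬───┐         ┃      
   ┃│ 7 │ 8 │ 9 │ ÷ │         ┃      
█◎ ┃├───┼───┼───┼───┤         ┃      
   ┃│ 4 │ 5 │ 6 │ × │         ┃      
█  ┃├───┼───┼───┼───┤         ┃      
 ◎ ┃│ 1 │ 2 │ 3 │ - │         ┃      
███┃├───┼───┼───┼───┤         ┃      
es:┃│ 0 │ . │ = │ + │         ┃      
   ┃├───┼───┼───┼───┤         ┃      
   ┃│ C │ MC│ MR│ M+│         ┃      
   ┃└───┴───┴───┴───┘         ┃      
   ┃                          ┃      
   ┃                          ┃      
   ┗━━━━━━━━━━━━━━━━━━━━━━━━━━┛      
                          ┃          
━━━━━━━━━━━━━━━━━━━━━━━━━━┛          


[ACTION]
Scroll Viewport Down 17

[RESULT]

kob┠──────────────────────────┨      
───┃                         0┃      
███┃┌───┬───┬───┬───┐         ┃      
   ┃│ 7 │ 8 │ 9 │ ÷ │         ┃      
█◎ ┃├───┼───┼───┼───┤         ┃      
   ┃│ 4 │ 5 │ 6 │ × │         ┃      
█  ┃├───┼───┼───┼───┤         ┃      
 ◎ ┃│ 1 │ 2 │ 3 │ - │         ┃      
███┃├───┼───┼───┼───┤         ┃      
es:┃│ 0 │ . │ = │ + │         ┃      
   ┃├───┼───┼───┼───┤         ┃      
   ┃│ C │ MC│ MR│ M+│         ┃      
   ┃└───┴───┴───┴───┘         ┃      
   ┃                          ┃      
   ┃                          ┃      
   ┗━━━━━━━━━━━━━━━━━━━━━━━━━━┛      
                          ┃          
━━━━━━━━━━━━━━━━━━━━━━━━━━┛          
                                     
                                     
                                     
                                     


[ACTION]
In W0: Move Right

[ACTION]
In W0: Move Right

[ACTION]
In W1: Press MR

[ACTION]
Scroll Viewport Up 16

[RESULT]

                                     
                                     
                                     
                                     
                                     
                                     
                                     
                                     
                                     
   ┏━━━━━━━━━━━━━━━━━━━━━━━━━━┓      
━━━┃ Calculator               ┃      
kob┠──────────────────────────┨      
───┃                         0┃      
███┃┌───┬───┬───┬───┐         ┃      
   ┃│ 7 │ 8 │ 9 │ ÷ │         ┃      
█◎ ┃├───┼───┼───┼───┤         ┃      
   ┃│ 4 │ 5 │ 6 │ × │         ┃      
█  ┃├───┼───┼───┼───┤         ┃      
 ◎ ┃│ 1 │ 2 │ 3 │ - │         ┃      
███┃├───┼───┼───┼───┤         ┃      
es:┃│ 0 │ . │ = │ + │         ┃      
   ┃├───┼───┼───┼───┤         ┃      


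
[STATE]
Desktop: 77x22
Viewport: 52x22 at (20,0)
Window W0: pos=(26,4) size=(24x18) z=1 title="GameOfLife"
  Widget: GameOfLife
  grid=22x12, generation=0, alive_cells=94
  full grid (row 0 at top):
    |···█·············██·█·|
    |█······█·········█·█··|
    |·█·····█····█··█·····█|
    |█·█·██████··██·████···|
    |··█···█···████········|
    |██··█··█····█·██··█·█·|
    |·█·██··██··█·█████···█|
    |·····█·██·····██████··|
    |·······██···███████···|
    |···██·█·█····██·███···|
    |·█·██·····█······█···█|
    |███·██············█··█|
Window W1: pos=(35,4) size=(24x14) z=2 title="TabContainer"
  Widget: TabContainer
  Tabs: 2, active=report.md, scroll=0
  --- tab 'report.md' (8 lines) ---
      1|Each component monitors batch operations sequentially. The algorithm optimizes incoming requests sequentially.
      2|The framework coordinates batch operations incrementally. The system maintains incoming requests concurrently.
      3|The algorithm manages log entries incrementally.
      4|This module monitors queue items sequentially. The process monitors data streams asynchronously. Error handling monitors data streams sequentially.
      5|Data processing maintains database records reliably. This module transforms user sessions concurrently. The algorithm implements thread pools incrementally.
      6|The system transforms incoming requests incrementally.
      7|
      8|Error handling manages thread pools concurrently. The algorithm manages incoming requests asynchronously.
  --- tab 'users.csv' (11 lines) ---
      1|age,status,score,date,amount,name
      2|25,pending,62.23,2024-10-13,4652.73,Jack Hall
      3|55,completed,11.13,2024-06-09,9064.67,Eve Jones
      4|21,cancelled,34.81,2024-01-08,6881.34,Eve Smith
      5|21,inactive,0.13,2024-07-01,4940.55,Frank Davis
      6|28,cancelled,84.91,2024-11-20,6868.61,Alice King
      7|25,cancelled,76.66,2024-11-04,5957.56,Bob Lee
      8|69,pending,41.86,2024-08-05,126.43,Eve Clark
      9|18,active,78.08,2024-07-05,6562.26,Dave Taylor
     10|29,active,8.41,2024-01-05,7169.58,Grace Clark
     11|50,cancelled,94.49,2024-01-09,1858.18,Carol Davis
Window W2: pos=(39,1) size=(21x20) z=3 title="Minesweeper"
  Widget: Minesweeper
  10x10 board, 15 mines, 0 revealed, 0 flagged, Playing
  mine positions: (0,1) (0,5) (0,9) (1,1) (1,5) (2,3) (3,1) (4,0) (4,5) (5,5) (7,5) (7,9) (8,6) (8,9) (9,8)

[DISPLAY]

                                                    
                   ┏━━━━━━━━━━━━━━━━━━━┓            
                   ┃ Minesweeper       ┃            
                   ┠───────────────────┨            
      ┏━━━━━━━━┏━━━┃■■■■■■■■■■         ┃            
      ┃ GameOfL┃ Ta┃■■■■■■■■■■         ┃            
      ┠────────┠───┃■■■■■■■■■■         ┃            
      ┃Gen: 0  ┃[re┃■■■■■■■■■■         ┃            
      ┃···█····┃───┃■■■■■■■■■■         ┃            
      ┃█······█┃Eac┃■■■■■■■■■■         ┃            
      ┃·█·····█┃The┃■■■■■■■■■■         ┃            
      ┃█·█·████┃The┃■■■■■■■■■■         ┃            
      ┃··█···█·┃Thi┃■■■■■■■■■■         ┃            
      ┃██··█··█┃Dat┃■■■■■■■■■■         ┃            
      ┃·█·██··█┃The┃                   ┃            
      ┃·····█·█┃   ┃                   ┃            
      ┃·······█┃Err┃                   ┃            
      ┃···██·█·┗━━━┃                   ┃            
      ┃·█·██·····█·┃                   ┃            
      ┃███·██······┃                   ┃            
      ┃            ┗━━━━━━━━━━━━━━━━━━━┛            
      ┗━━━━━━━━━━━━━━━━━━━━━━┛                      


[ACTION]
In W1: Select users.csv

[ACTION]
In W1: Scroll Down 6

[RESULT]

                                                    
                   ┏━━━━━━━━━━━━━━━━━━━┓            
                   ┃ Minesweeper       ┃            
                   ┠───────────────────┨            
      ┏━━━━━━━━┏━━━┃■■■■■■■■■■         ┃            
      ┃ GameOfL┃ Ta┃■■■■■■■■■■         ┃            
      ┠────────┠───┃■■■■■■■■■■         ┃            
      ┃Gen: 0  ┃ re┃■■■■■■■■■■         ┃            
      ┃···█····┃───┃■■■■■■■■■■         ┃            
      ┃█······█┃25,┃■■■■■■■■■■         ┃            
      ┃·█·····█┃69,┃■■■■■■■■■■         ┃            
      ┃█·█·████┃18,┃■■■■■■■■■■         ┃            
      ┃··█···█·┃29,┃■■■■■■■■■■         ┃            
      ┃██··█··█┃50,┃■■■■■■■■■■         ┃            
      ┃·█·██··█┃   ┃                   ┃            
      ┃·····█·█┃   ┃                   ┃            
      ┃·······█┃   ┃                   ┃            
      ┃···██·█·┗━━━┃                   ┃            
      ┃·█·██·····█·┃                   ┃            
      ┃███·██······┃                   ┃            
      ┃            ┗━━━━━━━━━━━━━━━━━━━┛            
      ┗━━━━━━━━━━━━━━━━━━━━━━┛                      


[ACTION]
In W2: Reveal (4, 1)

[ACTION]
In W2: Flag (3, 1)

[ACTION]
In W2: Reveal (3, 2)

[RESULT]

                                                    
                   ┏━━━━━━━━━━━━━━━━━━━┓            
                   ┃ Minesweeper       ┃            
                   ┠───────────────────┨            
      ┏━━━━━━━━┏━━━┃■■■■■■■■■■         ┃            
      ┃ GameOfL┃ Ta┃■■■■■■■■■■         ┃            
      ┠────────┠───┃■■■■■■■■■■         ┃            
      ┃Gen: 0  ┃ re┃■⚑2■■■■■■■         ┃            
      ┃···█····┃───┃■2■■■■■■■■         ┃            
      ┃█······█┃25,┃■■■■■■■■■■         ┃            
      ┃·█·····█┃69,┃■■■■■■■■■■         ┃            
      ┃█·█·████┃18,┃■■■■■■■■■■         ┃            
      ┃··█···█·┃29,┃■■■■■■■■■■         ┃            
      ┃██··█··█┃50,┃■■■■■■■■■■         ┃            
      ┃·█·██··█┃   ┃                   ┃            
      ┃·····█·█┃   ┃                   ┃            
      ┃·······█┃   ┃                   ┃            
      ┃···██·█·┗━━━┃                   ┃            
      ┃·█·██·····█·┃                   ┃            
      ┃███·██······┃                   ┃            
      ┃            ┗━━━━━━━━━━━━━━━━━━━┛            
      ┗━━━━━━━━━━━━━━━━━━━━━━┛                      


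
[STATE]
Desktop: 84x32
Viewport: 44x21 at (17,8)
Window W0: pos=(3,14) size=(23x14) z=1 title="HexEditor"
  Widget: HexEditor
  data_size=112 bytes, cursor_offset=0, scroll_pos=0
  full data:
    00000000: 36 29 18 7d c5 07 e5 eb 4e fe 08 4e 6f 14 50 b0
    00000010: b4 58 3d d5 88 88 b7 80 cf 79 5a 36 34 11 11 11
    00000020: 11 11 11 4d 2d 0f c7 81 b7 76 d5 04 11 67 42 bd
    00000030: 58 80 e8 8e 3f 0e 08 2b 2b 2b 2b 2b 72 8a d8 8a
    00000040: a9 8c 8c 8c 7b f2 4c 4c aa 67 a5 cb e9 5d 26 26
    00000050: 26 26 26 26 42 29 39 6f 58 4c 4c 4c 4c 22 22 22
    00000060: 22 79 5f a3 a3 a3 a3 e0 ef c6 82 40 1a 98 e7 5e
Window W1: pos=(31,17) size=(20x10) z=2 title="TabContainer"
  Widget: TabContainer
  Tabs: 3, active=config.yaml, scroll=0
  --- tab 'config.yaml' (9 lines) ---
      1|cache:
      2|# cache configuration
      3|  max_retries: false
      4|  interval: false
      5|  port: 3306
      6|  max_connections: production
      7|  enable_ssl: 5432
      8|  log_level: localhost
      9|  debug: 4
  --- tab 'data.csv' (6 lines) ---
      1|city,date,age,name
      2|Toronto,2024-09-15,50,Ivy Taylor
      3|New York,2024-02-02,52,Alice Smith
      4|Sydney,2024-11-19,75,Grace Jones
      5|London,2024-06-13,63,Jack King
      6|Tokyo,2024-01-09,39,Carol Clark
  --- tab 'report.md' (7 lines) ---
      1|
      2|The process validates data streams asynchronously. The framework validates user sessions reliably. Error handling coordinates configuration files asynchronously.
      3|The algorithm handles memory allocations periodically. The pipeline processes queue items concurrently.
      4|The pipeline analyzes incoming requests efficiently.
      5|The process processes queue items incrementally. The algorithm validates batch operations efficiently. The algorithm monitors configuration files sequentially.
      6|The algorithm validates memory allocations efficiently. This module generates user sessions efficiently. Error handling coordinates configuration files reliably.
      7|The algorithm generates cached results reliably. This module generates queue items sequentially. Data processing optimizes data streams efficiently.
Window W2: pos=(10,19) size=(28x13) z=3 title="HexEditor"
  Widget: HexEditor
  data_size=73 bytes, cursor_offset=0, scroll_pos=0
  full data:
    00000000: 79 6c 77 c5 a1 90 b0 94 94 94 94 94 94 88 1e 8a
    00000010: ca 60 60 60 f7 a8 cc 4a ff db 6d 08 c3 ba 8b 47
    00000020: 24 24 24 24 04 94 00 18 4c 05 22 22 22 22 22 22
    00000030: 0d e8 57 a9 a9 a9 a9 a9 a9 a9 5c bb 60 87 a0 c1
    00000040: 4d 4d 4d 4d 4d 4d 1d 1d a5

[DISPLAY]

                                            
                                            
                                            
                                            
                                            
                                            
━━━━━━━━┓                                   
        ┃                                   
────────┨                                   
29 18 7d┃     ┏━━━━━━━━━━━━━━━━━━┓          
58 3d d5┃     ┃ TabContainer     ┃          
━━━━━━━━━━━━━━━━━━━━┓────────────┨          
itor                ┃g.yaml]│ dat┃          
────────────────────┨────────────┃          
00  79 6c 77 c5 a1 9┃            ┃          
10  ca 60 60 60 f7 a┃e configurat┃          
20  24 24 24 24 04 9┃retries: fal┃          
30  0d e8 57 a9 a9 a┃rval: false ┃          
40  4d 4d 4d 4d 4d 4┃━━━━━━━━━━━━┛          
                    ┃                       
                    ┃                       


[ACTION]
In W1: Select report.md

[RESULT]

                                            
                                            
                                            
                                            
                                            
                                            
━━━━━━━━┓                                   
        ┃                                   
────────┨                                   
29 18 7d┃     ┏━━━━━━━━━━━━━━━━━━┓          
58 3d d5┃     ┃ TabContainer     ┃          
━━━━━━━━━━━━━━━━━━━━┓────────────┨          
itor                ┃g.yaml │ dat┃          
────────────────────┨────────────┃          
00  79 6c 77 c5 a1 9┃            ┃          
10  ca 60 60 60 f7 a┃ocess valida┃          
20  24 24 24 24 04 9┃gorithm hand┃          
30  0d e8 57 a9 a9 a┃peline analy┃          
40  4d 4d 4d 4d 4d 4┃━━━━━━━━━━━━┛          
                    ┃                       
                    ┃                       


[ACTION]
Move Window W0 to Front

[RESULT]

                                            
                                            
                                            
                                            
                                            
                                            
━━━━━━━━┓                                   
        ┃                                   
────────┨                                   
29 18 7d┃     ┏━━━━━━━━━━━━━━━━━━┓          
58 3d d5┃     ┃ TabContainer     ┃          
11 11 4d┃━━━━━━━━━━━┓────────────┨          
80 e8 8e┃           ┃g.yaml │ dat┃          
8c 8c 8c┃───────────┨────────────┃          
26 26 26┃ 77 c5 a1 9┃            ┃          
79 5f a3┃ 60 60 f7 a┃ocess valida┃          
        ┃ 24 24 04 9┃gorithm hand┃          
        ┃ 57 a9 a9 a┃peline analy┃          
        ┃ 4d 4d 4d 4┃━━━━━━━━━━━━┛          
━━━━━━━━┛           ┃                       
                    ┃                       


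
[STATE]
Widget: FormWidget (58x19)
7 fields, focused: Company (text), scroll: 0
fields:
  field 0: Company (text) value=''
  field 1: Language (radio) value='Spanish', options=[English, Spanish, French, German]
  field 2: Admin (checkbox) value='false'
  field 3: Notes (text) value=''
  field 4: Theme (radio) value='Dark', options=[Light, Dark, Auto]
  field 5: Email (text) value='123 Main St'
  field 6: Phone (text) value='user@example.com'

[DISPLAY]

> Company:    [                                          ]
  Language:   ( ) English  (●) Spanish  ( ) French  ( ) Ge
  Admin:      [ ]                                         
  Notes:      [                                          ]
  Theme:      ( ) Light  (●) Dark  ( ) Auto               
  Email:      [123 Main St                               ]
  Phone:      [user@example.com                          ]
                                                          
                                                          
                                                          
                                                          
                                                          
                                                          
                                                          
                                                          
                                                          
                                                          
                                                          
                                                          


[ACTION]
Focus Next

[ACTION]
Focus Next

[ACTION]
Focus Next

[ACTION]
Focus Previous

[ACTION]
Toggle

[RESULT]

  Company:    [                                          ]
  Language:   ( ) English  (●) Spanish  ( ) French  ( ) Ge
> Admin:      [x]                                         
  Notes:      [                                          ]
  Theme:      ( ) Light  (●) Dark  ( ) Auto               
  Email:      [123 Main St                               ]
  Phone:      [user@example.com                          ]
                                                          
                                                          
                                                          
                                                          
                                                          
                                                          
                                                          
                                                          
                                                          
                                                          
                                                          
                                                          


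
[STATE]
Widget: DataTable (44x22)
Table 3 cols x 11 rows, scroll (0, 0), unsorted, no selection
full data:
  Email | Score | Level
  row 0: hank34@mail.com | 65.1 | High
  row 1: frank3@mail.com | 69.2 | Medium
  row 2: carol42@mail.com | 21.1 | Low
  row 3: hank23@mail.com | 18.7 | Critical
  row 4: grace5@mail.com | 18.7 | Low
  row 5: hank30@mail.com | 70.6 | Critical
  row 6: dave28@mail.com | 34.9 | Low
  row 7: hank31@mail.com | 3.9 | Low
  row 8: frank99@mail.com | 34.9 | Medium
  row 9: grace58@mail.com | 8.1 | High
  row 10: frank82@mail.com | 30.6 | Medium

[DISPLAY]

Email           │Score│Level                
────────────────┼─────┼────────             
hank34@mail.com │65.1 │High                 
frank3@mail.com │69.2 │Medium               
carol42@mail.com│21.1 │Low                  
hank23@mail.com │18.7 │Critical             
grace5@mail.com │18.7 │Low                  
hank30@mail.com │70.6 │Critical             
dave28@mail.com │34.9 │Low                  
hank31@mail.com │3.9  │Low                  
frank99@mail.com│34.9 │Medium               
grace58@mail.com│8.1  │High                 
frank82@mail.com│30.6 │Medium               
                                            
                                            
                                            
                                            
                                            
                                            
                                            
                                            
                                            


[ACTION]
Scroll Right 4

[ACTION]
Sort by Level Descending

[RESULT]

Email           │Score│Level  ▼             
────────────────┼─────┼────────             
frank3@mail.com │69.2 │Medium               
frank99@mail.com│34.9 │Medium               
frank82@mail.com│30.6 │Medium               
carol42@mail.com│21.1 │Low                  
grace5@mail.com │18.7 │Low                  
dave28@mail.com │34.9 │Low                  
hank31@mail.com │3.9  │Low                  
hank34@mail.com │65.1 │High                 
grace58@mail.com│8.1  │High                 
hank23@mail.com │18.7 │Critical             
hank30@mail.com │70.6 │Critical             
                                            
                                            
                                            
                                            
                                            
                                            
                                            
                                            
                                            


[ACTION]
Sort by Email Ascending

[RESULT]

Email          ▲│Score│Level                
────────────────┼─────┼────────             
carol42@mail.com│21.1 │Low                  
dave28@mail.com │34.9 │Low                  
frank3@mail.com │69.2 │Medium               
frank82@mail.com│30.6 │Medium               
frank99@mail.com│34.9 │Medium               
grace58@mail.com│8.1  │High                 
grace5@mail.com │18.7 │Low                  
hank23@mail.com │18.7 │Critical             
hank30@mail.com │70.6 │Critical             
hank31@mail.com │3.9  │Low                  
hank34@mail.com │65.1 │High                 
                                            
                                            
                                            
                                            
                                            
                                            
                                            
                                            
                                            


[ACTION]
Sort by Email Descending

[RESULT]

Email          ▼│Score│Level                
────────────────┼─────┼────────             
hank34@mail.com │65.1 │High                 
hank31@mail.com │3.9  │Low                  
hank30@mail.com │70.6 │Critical             
hank23@mail.com │18.7 │Critical             
grace5@mail.com │18.7 │Low                  
grace58@mail.com│8.1  │High                 
frank99@mail.com│34.9 │Medium               
frank82@mail.com│30.6 │Medium               
frank3@mail.com │69.2 │Medium               
dave28@mail.com │34.9 │Low                  
carol42@mail.com│21.1 │Low                  
                                            
                                            
                                            
                                            
                                            
                                            
                                            
                                            
                                            


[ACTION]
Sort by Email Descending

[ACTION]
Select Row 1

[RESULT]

Email          ▼│Score│Level                
────────────────┼─────┼────────             
hank34@mail.com │65.1 │High                 
>ank31@mail.com │3.9  │Low                  
hank30@mail.com │70.6 │Critical             
hank23@mail.com │18.7 │Critical             
grace5@mail.com │18.7 │Low                  
grace58@mail.com│8.1  │High                 
frank99@mail.com│34.9 │Medium               
frank82@mail.com│30.6 │Medium               
frank3@mail.com │69.2 │Medium               
dave28@mail.com │34.9 │Low                  
carol42@mail.com│21.1 │Low                  
                                            
                                            
                                            
                                            
                                            
                                            
                                            
                                            
                                            


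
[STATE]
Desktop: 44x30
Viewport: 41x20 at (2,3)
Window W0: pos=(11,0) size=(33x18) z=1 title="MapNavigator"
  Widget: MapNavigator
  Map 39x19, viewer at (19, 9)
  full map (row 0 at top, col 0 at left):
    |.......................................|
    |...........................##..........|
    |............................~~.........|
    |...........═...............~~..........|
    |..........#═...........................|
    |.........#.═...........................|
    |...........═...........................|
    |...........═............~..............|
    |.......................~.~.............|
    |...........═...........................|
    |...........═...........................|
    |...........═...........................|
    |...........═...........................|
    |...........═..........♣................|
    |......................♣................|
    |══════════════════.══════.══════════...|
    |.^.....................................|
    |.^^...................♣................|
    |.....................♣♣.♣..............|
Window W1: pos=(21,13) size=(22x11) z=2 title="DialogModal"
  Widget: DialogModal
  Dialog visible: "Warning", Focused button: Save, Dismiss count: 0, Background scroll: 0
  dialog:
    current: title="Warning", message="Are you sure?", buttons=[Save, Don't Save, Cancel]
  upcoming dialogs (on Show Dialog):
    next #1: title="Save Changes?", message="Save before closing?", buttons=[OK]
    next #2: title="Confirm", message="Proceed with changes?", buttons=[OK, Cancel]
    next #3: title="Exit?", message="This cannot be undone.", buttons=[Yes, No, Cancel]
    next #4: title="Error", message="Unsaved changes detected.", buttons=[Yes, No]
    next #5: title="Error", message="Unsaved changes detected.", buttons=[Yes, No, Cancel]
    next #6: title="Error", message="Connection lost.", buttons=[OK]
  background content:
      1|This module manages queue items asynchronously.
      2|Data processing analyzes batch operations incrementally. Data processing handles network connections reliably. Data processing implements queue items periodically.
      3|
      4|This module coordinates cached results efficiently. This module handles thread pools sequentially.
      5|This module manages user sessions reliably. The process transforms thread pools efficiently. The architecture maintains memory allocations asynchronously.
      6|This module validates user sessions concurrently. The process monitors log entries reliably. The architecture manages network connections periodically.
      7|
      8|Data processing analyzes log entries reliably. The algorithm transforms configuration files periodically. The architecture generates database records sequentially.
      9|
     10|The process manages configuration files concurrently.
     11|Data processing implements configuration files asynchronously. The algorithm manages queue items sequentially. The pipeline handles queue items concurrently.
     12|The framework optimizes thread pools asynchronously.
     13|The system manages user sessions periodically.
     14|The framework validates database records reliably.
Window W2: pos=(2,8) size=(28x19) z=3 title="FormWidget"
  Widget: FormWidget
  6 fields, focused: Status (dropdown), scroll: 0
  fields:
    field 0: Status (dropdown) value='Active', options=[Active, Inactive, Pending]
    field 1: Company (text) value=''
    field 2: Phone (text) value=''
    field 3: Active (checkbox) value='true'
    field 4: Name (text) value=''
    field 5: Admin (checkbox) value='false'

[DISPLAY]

         ┃........................~~.....
         ┃.......═...............~~......
         ┃......#═.......................
         ┃.....#.═.......................
         ┃.......═.......................
┏━━━━━━━━━━━━━━━━━━━━━━━━━━┓..~..........
┃ FormWidget               ┃.~.~.........
┠──────────────────────────┨.............
┃> Status:     [Active   ▼]┃.............
┃  Company:    [          ]┃.............
┃  Phone:      [          ]┃━━━━━━━━━━━━┓
┃  Active:     [x]         ┃odal        ┃
┃  Name:       [          ]┃────────────┨
┃  Admin:      [ ]         ┃ule manages ┃
┃                          ┃─────────┐al┃
┃                          ┃rning    │  ┃
┃                          ┃ou sure? │na┃
┃                          ┃]  Don't │s ┃
┃                          ┃─────────┘te┃
┃                          ┃            ┃


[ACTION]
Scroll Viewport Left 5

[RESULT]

           ┃........................~~...
           ┃.......═...............~~....
           ┃......#═.....................
           ┃.....#.═.....................
           ┃.......═.....................
  ┏━━━━━━━━━━━━━━━━━━━━━━━━━━┓..~........
  ┃ FormWidget               ┃.~.~.......
  ┠──────────────────────────┨...........
  ┃> Status:     [Active   ▼]┃...........
  ┃  Company:    [          ]┃...........
  ┃  Phone:      [          ]┃━━━━━━━━━━━
  ┃  Active:     [x]         ┃odal       
  ┃  Name:       [          ]┃───────────
  ┃  Admin:      [ ]         ┃ule manages
  ┃                          ┃─────────┐a
  ┃                          ┃rning    │ 
  ┃                          ┃ou sure? │n
  ┃                          ┃]  Don't │s
  ┃                          ┃─────────┘t
  ┃                          ┃           


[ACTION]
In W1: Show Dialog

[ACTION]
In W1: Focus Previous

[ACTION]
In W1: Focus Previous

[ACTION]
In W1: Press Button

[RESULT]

           ┃........................~~...
           ┃.......═...............~~....
           ┃......#═.....................
           ┃.....#.═.....................
           ┃.......═.....................
  ┏━━━━━━━━━━━━━━━━━━━━━━━━━━┓..~........
  ┃ FormWidget               ┃.~.~.......
  ┠──────────────────────────┨...........
  ┃> Status:     [Active   ▼]┃...........
  ┃  Company:    [          ]┃...........
  ┃  Phone:      [          ]┃━━━━━━━━━━━
  ┃  Active:     [x]         ┃odal       
  ┃  Name:       [          ]┃───────────
  ┃  Admin:      [ ]         ┃ule manages
  ┃                          ┃cessing ana
  ┃                          ┃           
  ┃                          ┃ule coordin
  ┃                          ┃ule manages
  ┃                          ┃ule validat
  ┃                          ┃           


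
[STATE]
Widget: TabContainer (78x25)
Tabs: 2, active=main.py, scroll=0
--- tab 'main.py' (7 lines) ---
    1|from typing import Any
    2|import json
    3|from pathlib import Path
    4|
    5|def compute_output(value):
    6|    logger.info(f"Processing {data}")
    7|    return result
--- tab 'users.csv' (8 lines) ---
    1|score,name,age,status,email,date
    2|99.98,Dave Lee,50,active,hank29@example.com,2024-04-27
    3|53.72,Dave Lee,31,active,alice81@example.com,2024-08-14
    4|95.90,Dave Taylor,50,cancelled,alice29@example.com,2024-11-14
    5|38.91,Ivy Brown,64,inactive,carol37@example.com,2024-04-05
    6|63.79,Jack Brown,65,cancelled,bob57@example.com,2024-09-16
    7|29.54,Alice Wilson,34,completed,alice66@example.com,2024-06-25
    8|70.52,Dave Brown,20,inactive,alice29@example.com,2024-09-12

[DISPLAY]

[main.py]│ users.csv                                                          
──────────────────────────────────────────────────────────────────────────────
from typing import Any                                                        
import json                                                                   
from pathlib import Path                                                      
                                                                              
def compute_output(value):                                                    
    logger.info(f"Processing {data}")                                         
    return result                                                             
                                                                              
                                                                              
                                                                              
                                                                              
                                                                              
                                                                              
                                                                              
                                                                              
                                                                              
                                                                              
                                                                              
                                                                              
                                                                              
                                                                              
                                                                              
                                                                              


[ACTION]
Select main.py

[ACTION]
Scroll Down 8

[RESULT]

[main.py]│ users.csv                                                          
──────────────────────────────────────────────────────────────────────────────
    return result                                                             
                                                                              
                                                                              
                                                                              
                                                                              
                                                                              
                                                                              
                                                                              
                                                                              
                                                                              
                                                                              
                                                                              
                                                                              
                                                                              
                                                                              
                                                                              
                                                                              
                                                                              
                                                                              
                                                                              
                                                                              
                                                                              
                                                                              


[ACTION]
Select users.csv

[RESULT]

 main.py │[users.csv]                                                         
──────────────────────────────────────────────────────────────────────────────
score,name,age,status,email,date                                              
99.98,Dave Lee,50,active,hank29@example.com,2024-04-27                        
53.72,Dave Lee,31,active,alice81@example.com,2024-08-14                       
95.90,Dave Taylor,50,cancelled,alice29@example.com,2024-11-14                 
38.91,Ivy Brown,64,inactive,carol37@example.com,2024-04-05                    
63.79,Jack Brown,65,cancelled,bob57@example.com,2024-09-16                    
29.54,Alice Wilson,34,completed,alice66@example.com,2024-06-25                
70.52,Dave Brown,20,inactive,alice29@example.com,2024-09-12                   
                                                                              
                                                                              
                                                                              
                                                                              
                                                                              
                                                                              
                                                                              
                                                                              
                                                                              
                                                                              
                                                                              
                                                                              
                                                                              
                                                                              
                                                                              
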